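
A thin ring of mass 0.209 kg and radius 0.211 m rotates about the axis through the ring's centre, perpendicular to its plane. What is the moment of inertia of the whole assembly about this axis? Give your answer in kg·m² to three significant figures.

I_cm = MR² = (0.209)(0.211)² = 0.0093049 kg·m²; axis through the centre, so I = 0.0093049 kg·m².

0.00930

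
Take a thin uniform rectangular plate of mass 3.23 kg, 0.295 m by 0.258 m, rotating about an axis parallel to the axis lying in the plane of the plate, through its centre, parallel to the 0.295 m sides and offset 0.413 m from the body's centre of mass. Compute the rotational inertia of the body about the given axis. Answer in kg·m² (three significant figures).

0.569

I_cm = (1/12)Mb² = (1/12)(3.23)(0.258)² = 0.017917 kg·m²; centre at d = 0.413 m, so the parallel axis theorem gives I = 0.017917 + (3.23)(0.413)² = 0.56885 kg·m².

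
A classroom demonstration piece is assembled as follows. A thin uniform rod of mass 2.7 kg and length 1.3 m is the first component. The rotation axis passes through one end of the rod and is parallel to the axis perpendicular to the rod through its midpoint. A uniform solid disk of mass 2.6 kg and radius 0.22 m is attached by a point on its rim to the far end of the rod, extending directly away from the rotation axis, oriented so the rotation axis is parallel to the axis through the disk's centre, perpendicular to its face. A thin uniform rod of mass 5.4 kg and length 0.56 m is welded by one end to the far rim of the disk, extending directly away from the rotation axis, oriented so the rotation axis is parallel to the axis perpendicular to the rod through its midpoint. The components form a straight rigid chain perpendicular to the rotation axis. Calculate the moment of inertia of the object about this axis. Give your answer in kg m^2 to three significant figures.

29.8

Thin rod: I_cm = (1/12)ML² = (1/12)(2.7)(1.3)² = 0.38025 kg m^2; centre at d = 0.65 m, so I = I_cm + Md² gives I = 0.38025 + (2.7)(0.65)² = 1.521 kg m^2.
Solid disk: I_cm = (1/2)MR² = (1/2)(2.6)(0.22)² = 0.06292 kg m^2; centre at d = 0.65 + 0.65 + 0.22 = 1.52 m, so I = I_cm + Md² gives I = 0.06292 + (2.6)(1.52)² = 6.07 kg m^2.
Thin rod: I_cm = (1/12)ML² = (1/12)(5.4)(0.56)² = 0.14112 kg m^2; centre at d = 0.65 + 0.65 + 0.22 + 0.22 + 0.28 = 2.02 m, so I = I_cm + Md² gives I = 0.14112 + (5.4)(2.02)² = 22.175 kg m^2.
Total I = 1.521 + 6.07 + 22.175 = 29.766 kg m^2.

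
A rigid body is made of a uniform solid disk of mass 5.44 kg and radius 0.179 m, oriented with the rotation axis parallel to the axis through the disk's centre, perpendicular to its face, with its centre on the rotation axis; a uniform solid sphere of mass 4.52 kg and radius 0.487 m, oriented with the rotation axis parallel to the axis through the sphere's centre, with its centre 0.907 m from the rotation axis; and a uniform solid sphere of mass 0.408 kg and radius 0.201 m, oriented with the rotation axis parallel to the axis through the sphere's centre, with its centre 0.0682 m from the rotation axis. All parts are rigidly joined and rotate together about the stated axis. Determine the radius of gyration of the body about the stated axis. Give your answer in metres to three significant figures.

Solid disk: I_cm = (1/2)MR² = (1/2)(5.44)(0.179)² = 0.087152 kg m²; axis through the centre, so I = 0.087152 kg m².
Solid sphere: I_cm = (2/5)MR² = (2/5)(4.52)(0.487)² = 0.4288 kg m²; centre at d = 0.907 m, so I = I_cm + Md² gives I = 0.4288 + (4.52)(0.907)² = 4.1472 kg m².
Solid sphere: I_cm = (2/5)MR² = (2/5)(0.408)(0.201)² = 0.0065934 kg m²; centre at d = 0.0682 m, so I = I_cm + Md² gives I = 0.0065934 + (0.408)(0.0682)² = 0.0084911 kg m².
Total I = 4.2428 kg m²; total mass M = 10.368 kg.
k = √(I/M) = √(4.2428/10.368) = 0.6397 m.

0.640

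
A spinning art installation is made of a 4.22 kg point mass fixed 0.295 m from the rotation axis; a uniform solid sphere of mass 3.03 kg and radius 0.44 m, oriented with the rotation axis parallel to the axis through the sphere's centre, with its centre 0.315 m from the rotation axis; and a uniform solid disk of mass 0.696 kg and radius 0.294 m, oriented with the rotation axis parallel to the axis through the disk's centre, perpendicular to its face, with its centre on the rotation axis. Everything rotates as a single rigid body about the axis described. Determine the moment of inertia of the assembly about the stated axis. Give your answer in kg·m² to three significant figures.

0.933

Point mass: I_cm = 0; centre at d = 0.295 m, so the parallel axis theorem gives I = 0 + (4.22)(0.295)² = 0.36725 kg·m².
Solid sphere: I_cm = (2/5)MR² = (2/5)(3.03)(0.44)² = 0.23464 kg·m²; centre at d = 0.315 m, so the parallel axis theorem gives I = 0.23464 + (3.03)(0.315)² = 0.53529 kg·m².
Solid disk: I_cm = (1/2)MR² = (1/2)(0.696)(0.294)² = 0.03008 kg·m²; axis through the centre, so I = 0.03008 kg·m².
Total I = 0.36725 + 0.53529 + 0.03008 = 0.93262 kg·m².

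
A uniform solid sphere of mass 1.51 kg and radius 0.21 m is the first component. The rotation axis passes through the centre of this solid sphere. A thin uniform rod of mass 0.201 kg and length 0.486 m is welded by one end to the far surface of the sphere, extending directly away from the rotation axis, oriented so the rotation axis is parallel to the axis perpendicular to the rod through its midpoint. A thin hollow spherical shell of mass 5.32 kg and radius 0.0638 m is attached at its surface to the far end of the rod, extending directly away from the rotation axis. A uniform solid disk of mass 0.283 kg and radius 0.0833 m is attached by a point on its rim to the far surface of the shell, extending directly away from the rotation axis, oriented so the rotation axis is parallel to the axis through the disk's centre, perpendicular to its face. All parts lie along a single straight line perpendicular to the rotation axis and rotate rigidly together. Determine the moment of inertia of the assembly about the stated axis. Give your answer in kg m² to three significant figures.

Solid sphere: I_cm = (2/5)MR² = (2/5)(1.51)(0.21)² = 0.026636 kg m²; axis through the centre, so I = 0.026636 kg m².
Thin rod: I_cm = (1/12)ML² = (1/12)(0.201)(0.486)² = 0.0039563 kg m²; centre at d = 0.21 + 0.243 = 0.453 m, so the parallel axis theorem gives I = 0.0039563 + (0.201)(0.453)² = 0.045203 kg m².
Spherical shell: I_cm = (2/3)MR² = (2/3)(5.32)(0.0638)² = 0.014436 kg m²; centre at d = 0.21 + 0.243 + 0.243 + 0.0638 = 0.7598 m, so the parallel axis theorem gives I = 0.014436 + (5.32)(0.7598)² = 3.0857 kg m².
Solid disk: I_cm = (1/2)MR² = (1/2)(0.283)(0.0833)² = 0.00098185 kg m²; centre at d = 0.21 + 0.243 + 0.243 + 0.0638 + 0.0638 + 0.0833 = 0.9069 m, so the parallel axis theorem gives I = 0.00098185 + (0.283)(0.9069)² = 0.23374 kg m².
Total I = 0.026636 + 0.045203 + 3.0857 + 0.23374 = 3.3912 kg m².

3.39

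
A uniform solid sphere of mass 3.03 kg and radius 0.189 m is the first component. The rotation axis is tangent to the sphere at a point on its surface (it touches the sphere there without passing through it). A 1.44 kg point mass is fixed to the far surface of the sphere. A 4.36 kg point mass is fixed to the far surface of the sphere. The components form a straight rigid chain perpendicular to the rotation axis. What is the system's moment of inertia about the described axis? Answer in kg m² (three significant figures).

Solid sphere: I_cm = (2/5)MR² = (2/5)(3.03)(0.189)² = 0.043294 kg m²; centre at d = 0.189 m, so the parallel axis theorem gives I = 0.043294 + (3.03)(0.189)² = 0.15153 kg m².
Point mass: I_cm = 0; centre at d = 0.189 + 0.189 = 0.378 m, so the parallel axis theorem gives I = 0 + (1.44)(0.378)² = 0.20575 kg m².
Point mass: I_cm = 0; centre at d = 0.189 + 0.189 = 0.378 m, so the parallel axis theorem gives I = 0 + (4.36)(0.378)² = 0.62297 kg m².
Total I = 0.15153 + 0.20575 + 0.62297 = 0.98026 kg m².

0.980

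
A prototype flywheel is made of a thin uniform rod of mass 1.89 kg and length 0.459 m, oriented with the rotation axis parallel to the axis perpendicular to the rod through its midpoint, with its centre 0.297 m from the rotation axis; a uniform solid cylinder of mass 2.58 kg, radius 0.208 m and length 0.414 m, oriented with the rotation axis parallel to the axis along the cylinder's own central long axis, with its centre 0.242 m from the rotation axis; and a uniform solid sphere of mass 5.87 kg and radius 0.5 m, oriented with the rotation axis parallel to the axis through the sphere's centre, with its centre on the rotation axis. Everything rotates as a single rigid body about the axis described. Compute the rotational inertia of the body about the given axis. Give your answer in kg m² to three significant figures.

0.994

Thin rod: I_cm = (1/12)ML² = (1/12)(1.89)(0.459)² = 0.033182 kg m²; centre at d = 0.297 m, so the parallel axis theorem gives I = 0.033182 + (1.89)(0.297)² = 0.1999 kg m².
Solid cylinder: I_cm = (1/2)MR² = (1/2)(2.58)(0.208)² = 0.055811 kg m²; centre at d = 0.242 m, so the parallel axis theorem gives I = 0.055811 + (2.58)(0.242)² = 0.20691 kg m².
Solid sphere: I_cm = (2/5)MR² = (2/5)(5.87)(0.5)² = 0.587 kg m²; axis through the centre, so I = 0.587 kg m².
Total I = 0.1999 + 0.20691 + 0.587 = 0.9938 kg m².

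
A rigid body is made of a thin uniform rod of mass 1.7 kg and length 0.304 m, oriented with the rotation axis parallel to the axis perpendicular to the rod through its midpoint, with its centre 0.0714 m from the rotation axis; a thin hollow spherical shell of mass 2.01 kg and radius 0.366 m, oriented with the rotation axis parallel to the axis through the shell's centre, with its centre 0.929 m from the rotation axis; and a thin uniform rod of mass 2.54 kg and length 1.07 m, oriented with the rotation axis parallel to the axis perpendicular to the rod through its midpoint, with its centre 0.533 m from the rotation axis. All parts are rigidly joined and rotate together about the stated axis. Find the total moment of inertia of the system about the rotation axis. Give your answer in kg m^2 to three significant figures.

Thin rod: I_cm = (1/12)ML² = (1/12)(1.7)(0.304)² = 0.013092 kg m^2; centre at d = 0.0714 m, so I = I_cm + Md² gives I = 0.013092 + (1.7)(0.0714)² = 0.021759 kg m^2.
Spherical shell: I_cm = (2/3)MR² = (2/3)(2.01)(0.366)² = 0.1795 kg m^2; centre at d = 0.929 m, so I = I_cm + Md² gives I = 0.1795 + (2.01)(0.929)² = 1.9142 kg m^2.
Thin rod: I_cm = (1/12)ML² = (1/12)(2.54)(1.07)² = 0.24234 kg m^2; centre at d = 0.533 m, so I = I_cm + Md² gives I = 0.24234 + (2.54)(0.533)² = 0.96392 kg m^2.
Total I = 0.021759 + 1.9142 + 0.96392 = 2.8999 kg m^2.

2.90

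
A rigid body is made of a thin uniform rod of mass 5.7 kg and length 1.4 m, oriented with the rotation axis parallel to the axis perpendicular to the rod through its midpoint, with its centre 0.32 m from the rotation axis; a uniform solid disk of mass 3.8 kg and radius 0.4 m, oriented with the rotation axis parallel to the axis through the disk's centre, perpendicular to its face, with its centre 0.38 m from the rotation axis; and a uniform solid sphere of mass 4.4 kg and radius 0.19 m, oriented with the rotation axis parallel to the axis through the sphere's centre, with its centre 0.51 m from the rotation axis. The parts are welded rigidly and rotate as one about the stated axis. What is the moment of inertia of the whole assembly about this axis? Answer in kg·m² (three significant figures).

Thin rod: I_cm = (1/12)ML² = (1/12)(5.7)(1.4)² = 0.931 kg·m²; centre at d = 0.32 m, so I = I_cm + Md² gives I = 0.931 + (5.7)(0.32)² = 1.5147 kg·m².
Solid disk: I_cm = (1/2)MR² = (1/2)(3.8)(0.4)² = 0.304 kg·m²; centre at d = 0.38 m, so I = I_cm + Md² gives I = 0.304 + (3.8)(0.38)² = 0.85272 kg·m².
Solid sphere: I_cm = (2/5)MR² = (2/5)(4.4)(0.19)² = 0.063536 kg·m²; centre at d = 0.51 m, so I = I_cm + Md² gives I = 0.063536 + (4.4)(0.51)² = 1.208 kg·m².
Total I = 1.5147 + 0.85272 + 1.208 = 3.5754 kg·m².

3.58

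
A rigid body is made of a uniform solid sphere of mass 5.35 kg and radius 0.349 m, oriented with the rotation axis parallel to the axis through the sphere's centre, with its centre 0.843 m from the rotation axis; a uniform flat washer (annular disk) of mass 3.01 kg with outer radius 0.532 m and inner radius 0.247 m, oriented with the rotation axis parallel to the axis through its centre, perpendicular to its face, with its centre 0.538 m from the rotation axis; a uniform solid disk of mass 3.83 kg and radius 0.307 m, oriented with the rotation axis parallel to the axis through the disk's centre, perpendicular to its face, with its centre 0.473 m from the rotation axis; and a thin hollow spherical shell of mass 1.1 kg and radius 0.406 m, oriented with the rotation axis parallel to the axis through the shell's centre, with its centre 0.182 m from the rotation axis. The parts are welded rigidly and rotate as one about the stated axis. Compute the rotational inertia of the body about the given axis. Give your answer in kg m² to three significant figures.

6.65

Solid sphere: I_cm = (2/5)MR² = (2/5)(5.35)(0.349)² = 0.26065 kg m²; centre at d = 0.843 m, so I = I_cm + Md² gives I = 0.26065 + (5.35)(0.843)² = 4.0626 kg m².
Annular disk: I_cm = (1/2)M(R²+r²) = (1/2)(3.01)[(0.532)² + (0.247)²] = 0.51777 kg m²; centre at d = 0.538 m, so I = I_cm + Md² gives I = 0.51777 + (3.01)(0.538)² = 1.389 kg m².
Solid disk: I_cm = (1/2)MR² = (1/2)(3.83)(0.307)² = 0.18049 kg m²; centre at d = 0.473 m, so I = I_cm + Md² gives I = 0.18049 + (3.83)(0.473)² = 1.0374 kg m².
Spherical shell: I_cm = (2/3)MR² = (2/3)(1.1)(0.406)² = 0.12088 kg m²; centre at d = 0.182 m, so I = I_cm + Md² gives I = 0.12088 + (1.1)(0.182)² = 0.15732 kg m².
Total I = 4.0626 + 1.389 + 1.0374 + 0.15732 = 6.6463 kg m².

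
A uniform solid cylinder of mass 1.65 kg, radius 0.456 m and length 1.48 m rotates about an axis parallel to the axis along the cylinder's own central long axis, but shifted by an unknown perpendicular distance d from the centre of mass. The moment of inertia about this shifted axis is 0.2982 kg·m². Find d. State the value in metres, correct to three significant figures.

About the centre-of-mass axis, I_cm = (1/2)MR² = (1/2)(1.65)(0.456)² = 0.17155 kg·m².
Parallel axis theorem: I = I_cm + Md², so Md² = 0.2982 − 0.17155 = 0.12665 kg·m².
d = √(0.12665 / 1.65) = 0.27705 m.

0.277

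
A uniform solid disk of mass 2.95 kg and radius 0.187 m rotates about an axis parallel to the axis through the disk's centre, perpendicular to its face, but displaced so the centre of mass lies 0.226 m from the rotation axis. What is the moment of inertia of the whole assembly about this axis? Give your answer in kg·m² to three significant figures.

0.202

I_cm = (1/2)MR² = (1/2)(2.95)(0.187)² = 0.051579 kg·m²; centre at d = 0.226 m, so the parallel axis theorem gives I = 0.051579 + (2.95)(0.226)² = 0.20225 kg·m².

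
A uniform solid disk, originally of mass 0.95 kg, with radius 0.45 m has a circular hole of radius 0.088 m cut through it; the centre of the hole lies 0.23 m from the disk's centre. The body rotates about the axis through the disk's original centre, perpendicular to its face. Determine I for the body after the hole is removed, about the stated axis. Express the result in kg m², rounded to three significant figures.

0.0941

Unpierced body about its centre: I₀ = (1/2)MR² = (1/2)(0.95)(0.45)² = 0.096187 kg m².
The removed disk has mass m = M·(r/R)² = (0.95)(0.088/0.45)² = 0.03633 kg (same uniform areal density).
Its moment of inertia about the rotation axis (parallel-axis theorem): I_hole = (1/2)mr² + md² = (1/2)(0.03633)(0.088)² + (0.03633)(0.23)² = 0.0020625 kg m².
Treating the hole as negative mass, I = I₀ − I_hole = 0.096187 − 0.0020625 = 0.094125 kg m².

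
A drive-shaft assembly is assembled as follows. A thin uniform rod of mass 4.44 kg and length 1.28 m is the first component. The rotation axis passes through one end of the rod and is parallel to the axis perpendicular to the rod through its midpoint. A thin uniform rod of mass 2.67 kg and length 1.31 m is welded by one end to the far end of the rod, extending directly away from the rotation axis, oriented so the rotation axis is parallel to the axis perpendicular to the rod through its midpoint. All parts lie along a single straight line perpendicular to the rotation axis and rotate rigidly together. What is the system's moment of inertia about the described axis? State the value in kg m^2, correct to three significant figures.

Thin rod: I_cm = (1/12)ML² = (1/12)(4.44)(1.28)² = 0.60621 kg m^2; centre at d = 0.64 m, so the parallel axis theorem gives I = 0.60621 + (4.44)(0.64)² = 2.4248 kg m^2.
Thin rod: I_cm = (1/12)ML² = (1/12)(2.67)(1.31)² = 0.38183 kg m^2; centre at d = 0.64 + 0.64 + 0.655 = 1.935 m, so the parallel axis theorem gives I = 0.38183 + (2.67)(1.935)² = 10.379 kg m^2.
Total I = 2.4248 + 10.379 = 12.804 kg m^2.

12.8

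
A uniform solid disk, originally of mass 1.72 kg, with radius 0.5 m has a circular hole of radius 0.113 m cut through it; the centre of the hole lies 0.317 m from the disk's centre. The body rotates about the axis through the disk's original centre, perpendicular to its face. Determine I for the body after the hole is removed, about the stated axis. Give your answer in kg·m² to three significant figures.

0.206

Unpierced body about its centre: I₀ = (1/2)MR² = (1/2)(1.72)(0.5)² = 0.215 kg·m².
The removed disk has mass m = M·(r/R)² = (1.72)(0.113/0.5)² = 0.087851 kg (same uniform areal density).
Its moment of inertia about the rotation axis (parallel-axis theorem): I_hole = (1/2)mr² + md² = (1/2)(0.087851)(0.113)² + (0.087851)(0.317)² = 0.0093889 kg·m².
Treating the hole as negative mass, I = I₀ − I_hole = 0.215 − 0.0093889 = 0.20561 kg·m².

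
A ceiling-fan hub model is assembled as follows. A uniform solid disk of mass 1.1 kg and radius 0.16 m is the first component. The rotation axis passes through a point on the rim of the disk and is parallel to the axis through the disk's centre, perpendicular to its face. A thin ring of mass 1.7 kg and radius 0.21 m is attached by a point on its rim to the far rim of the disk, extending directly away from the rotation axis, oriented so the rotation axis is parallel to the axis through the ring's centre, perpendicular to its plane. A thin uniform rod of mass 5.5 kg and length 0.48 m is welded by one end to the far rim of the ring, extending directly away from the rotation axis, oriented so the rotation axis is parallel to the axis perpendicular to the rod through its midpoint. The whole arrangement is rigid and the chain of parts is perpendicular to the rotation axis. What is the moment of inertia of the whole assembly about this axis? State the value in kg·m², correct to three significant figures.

Solid disk: I_cm = (1/2)MR² = (1/2)(1.1)(0.16)² = 0.01408 kg·m²; centre at d = 0.16 m, so I = I_cm + Md² gives I = 0.01408 + (1.1)(0.16)² = 0.04224 kg·m².
Thin ring: I_cm = MR² = (1.7)(0.21)² = 0.07497 kg·m²; centre at d = 0.16 + 0.16 + 0.21 = 0.53 m, so I = I_cm + Md² gives I = 0.07497 + (1.7)(0.53)² = 0.5525 kg·m².
Thin rod: I_cm = (1/12)ML² = (1/12)(5.5)(0.48)² = 0.1056 kg·m²; centre at d = 0.16 + 0.16 + 0.21 + 0.21 + 0.24 = 0.98 m, so I = I_cm + Md² gives I = 0.1056 + (5.5)(0.98)² = 5.3878 kg·m².
Total I = 0.04224 + 0.5525 + 5.3878 = 5.9825 kg·m².

5.98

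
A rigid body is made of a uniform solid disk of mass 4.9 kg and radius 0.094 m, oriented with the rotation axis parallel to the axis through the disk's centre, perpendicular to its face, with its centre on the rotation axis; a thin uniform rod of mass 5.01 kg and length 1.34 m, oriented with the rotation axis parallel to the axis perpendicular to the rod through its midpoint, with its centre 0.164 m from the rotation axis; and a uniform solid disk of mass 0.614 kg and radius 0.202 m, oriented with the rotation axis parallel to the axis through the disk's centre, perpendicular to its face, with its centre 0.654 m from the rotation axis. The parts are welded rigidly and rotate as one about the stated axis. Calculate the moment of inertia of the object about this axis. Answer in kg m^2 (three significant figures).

Solid disk: I_cm = (1/2)MR² = (1/2)(4.9)(0.094)² = 0.021648 kg m^2; axis through the centre, so I = 0.021648 kg m^2.
Thin rod: I_cm = (1/12)ML² = (1/12)(5.01)(1.34)² = 0.74966 kg m^2; centre at d = 0.164 m, so the parallel axis theorem gives I = 0.74966 + (5.01)(0.164)² = 0.88441 kg m^2.
Solid disk: I_cm = (1/2)MR² = (1/2)(0.614)(0.202)² = 0.012527 kg m^2; centre at d = 0.654 m, so the parallel axis theorem gives I = 0.012527 + (0.614)(0.654)² = 0.27514 kg m^2.
Total I = 0.021648 + 0.88441 + 0.27514 = 1.1812 kg m^2.

1.18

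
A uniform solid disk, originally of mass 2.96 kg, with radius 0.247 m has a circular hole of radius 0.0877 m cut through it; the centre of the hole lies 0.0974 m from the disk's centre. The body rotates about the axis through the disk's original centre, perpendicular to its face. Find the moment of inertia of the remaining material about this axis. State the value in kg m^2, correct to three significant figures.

0.0853

Unpierced body about its centre: I₀ = (1/2)MR² = (1/2)(2.96)(0.247)² = 0.090293 kg m^2.
The removed disk has mass m = M·(r/R)² = (2.96)(0.0877/0.247)² = 0.37316 kg (same uniform areal density).
Its moment of inertia about the rotation axis (parallel-axis theorem): I_hole = (1/2)mr² + md² = (1/2)(0.37316)(0.0877)² + (0.37316)(0.0974)² = 0.0049751 kg m^2.
Treating the hole as negative mass, I = I₀ − I_hole = 0.090293 − 0.0049751 = 0.085318 kg m^2.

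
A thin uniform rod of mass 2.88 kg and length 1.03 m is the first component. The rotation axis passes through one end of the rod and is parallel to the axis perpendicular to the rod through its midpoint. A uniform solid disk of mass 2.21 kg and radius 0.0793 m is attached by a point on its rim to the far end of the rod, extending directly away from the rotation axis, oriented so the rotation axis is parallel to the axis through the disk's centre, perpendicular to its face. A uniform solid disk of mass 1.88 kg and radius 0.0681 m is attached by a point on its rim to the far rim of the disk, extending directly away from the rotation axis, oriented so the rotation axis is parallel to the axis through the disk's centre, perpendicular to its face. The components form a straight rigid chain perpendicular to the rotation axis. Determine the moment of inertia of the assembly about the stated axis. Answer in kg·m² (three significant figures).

Thin rod: I_cm = (1/12)ML² = (1/12)(2.88)(1.03)² = 0.25462 kg·m²; centre at d = 0.515 m, so I = I_cm + Md² gives I = 0.25462 + (2.88)(0.515)² = 1.0185 kg·m².
Solid disk: I_cm = (1/2)MR² = (1/2)(2.21)(0.0793)² = 0.0069488 kg·m²; centre at d = 0.515 + 0.515 + 0.0793 = 1.1093 m, so I = I_cm + Md² gives I = 0.0069488 + (2.21)(1.1093)² = 2.7265 kg·m².
Solid disk: I_cm = (1/2)MR² = (1/2)(1.88)(0.0681)² = 0.0043594 kg·m²; centre at d = 0.515 + 0.515 + 0.0793 + 0.0793 + 0.0681 = 1.2567 m, so I = I_cm + Md² gives I = 0.0043594 + (1.88)(1.2567)² = 2.9734 kg·m².
Total I = 1.0185 + 2.7265 + 2.9734 = 6.7184 kg·m².

6.72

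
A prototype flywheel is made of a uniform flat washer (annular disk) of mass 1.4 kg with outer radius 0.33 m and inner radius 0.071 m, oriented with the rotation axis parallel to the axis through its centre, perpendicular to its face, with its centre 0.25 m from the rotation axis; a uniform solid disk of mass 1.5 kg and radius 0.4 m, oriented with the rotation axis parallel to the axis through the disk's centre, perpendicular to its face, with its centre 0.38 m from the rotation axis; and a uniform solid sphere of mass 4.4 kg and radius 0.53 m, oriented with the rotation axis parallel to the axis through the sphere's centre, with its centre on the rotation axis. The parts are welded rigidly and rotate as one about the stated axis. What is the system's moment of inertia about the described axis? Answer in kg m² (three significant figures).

0.998

Annular disk: I_cm = (1/2)M(R²+r²) = (1/2)(1.4)[(0.33)² + (0.071)²] = 0.079759 kg m²; centre at d = 0.25 m, so I = I_cm + Md² gives I = 0.079759 + (1.4)(0.25)² = 0.16726 kg m².
Solid disk: I_cm = (1/2)MR² = (1/2)(1.5)(0.4)² = 0.12 kg m²; centre at d = 0.38 m, so I = I_cm + Md² gives I = 0.12 + (1.5)(0.38)² = 0.3366 kg m².
Solid sphere: I_cm = (2/5)MR² = (2/5)(4.4)(0.53)² = 0.49438 kg m²; axis through the centre, so I = 0.49438 kg m².
Total I = 0.16726 + 0.3366 + 0.49438 = 0.99824 kg m².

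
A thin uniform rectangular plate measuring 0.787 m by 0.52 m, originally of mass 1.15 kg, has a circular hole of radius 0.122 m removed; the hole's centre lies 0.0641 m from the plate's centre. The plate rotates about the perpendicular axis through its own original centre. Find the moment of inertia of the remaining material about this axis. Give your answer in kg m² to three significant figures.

0.0838

Unpierced body about its centre: I₀ = (1/12)M(a²+b²) = (1/12)(1.15)[(0.787)² + (0.52)²] = 0.08527 kg m².
The removed disk has mass m = M·πr²/(ab) = (1.15)·π(0.122)²/(0.787·0.52) = 0.1314 kg (same uniform areal density).
Its moment of inertia about the rotation axis (parallel-axis theorem): I_hole = (1/2)mr² + md² = (1/2)(0.1314)(0.122)² + (0.1314)(0.0641)² = 0.0015178 kg m².
Treating the hole as negative mass, I = I₀ − I_hole = 0.08527 − 0.0015178 = 0.083752 kg m².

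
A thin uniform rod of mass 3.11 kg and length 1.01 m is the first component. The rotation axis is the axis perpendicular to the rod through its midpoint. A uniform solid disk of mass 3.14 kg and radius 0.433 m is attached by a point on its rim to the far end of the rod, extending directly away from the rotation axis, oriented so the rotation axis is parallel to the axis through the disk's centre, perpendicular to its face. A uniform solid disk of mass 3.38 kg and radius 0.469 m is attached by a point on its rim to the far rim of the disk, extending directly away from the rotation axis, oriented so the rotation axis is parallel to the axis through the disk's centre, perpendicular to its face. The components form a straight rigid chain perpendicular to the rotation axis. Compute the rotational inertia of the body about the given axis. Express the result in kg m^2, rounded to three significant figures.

15.1

Thin rod: I_cm = (1/12)ML² = (1/12)(3.11)(1.01)² = 0.26438 kg m^2; axis through the centre, so I = 0.26438 kg m^2.
Solid disk: I_cm = (1/2)MR² = (1/2)(3.14)(0.433)² = 0.29436 kg m^2; centre at d = 0.505 + 0.433 = 0.938 m, so I = I_cm + Md² gives I = 0.29436 + (3.14)(0.938)² = 3.0571 kg m^2.
Solid disk: I_cm = (1/2)MR² = (1/2)(3.38)(0.469)² = 0.37173 kg m^2; centre at d = 0.505 + 0.433 + 0.433 + 0.469 = 1.84 m, so I = I_cm + Md² gives I = 0.37173 + (3.38)(1.84)² = 11.815 kg m^2.
Total I = 0.26438 + 3.0571 + 11.815 = 15.137 kg m^2.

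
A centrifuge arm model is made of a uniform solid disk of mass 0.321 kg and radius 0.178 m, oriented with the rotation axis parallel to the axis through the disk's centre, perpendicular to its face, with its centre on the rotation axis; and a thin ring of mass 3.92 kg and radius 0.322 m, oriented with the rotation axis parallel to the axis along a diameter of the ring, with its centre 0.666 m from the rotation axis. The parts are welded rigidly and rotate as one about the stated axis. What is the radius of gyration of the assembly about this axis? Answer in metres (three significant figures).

Solid disk: I_cm = (1/2)MR² = (1/2)(0.321)(0.178)² = 0.0050853 kg·m²; axis through the centre, so I = 0.0050853 kg·m².
Thin ring: I_cm = (1/2)MR² = (1/2)(3.92)(0.322)² = 0.20322 kg·m²; centre at d = 0.666 m, so I = I_cm + Md² gives I = 0.20322 + (3.92)(0.666)² = 1.942 kg·m².
Total I = 1.947 kg·m²; total mass M = 4.241 kg.
k = √(I/M) = √(1.947/4.241) = 0.67757 m.

0.678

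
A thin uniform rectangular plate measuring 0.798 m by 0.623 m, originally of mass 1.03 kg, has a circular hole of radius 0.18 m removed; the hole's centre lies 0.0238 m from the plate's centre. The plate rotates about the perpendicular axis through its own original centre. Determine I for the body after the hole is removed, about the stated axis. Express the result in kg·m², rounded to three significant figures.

0.0844

Unpierced body about its centre: I₀ = (1/12)M(a²+b²) = (1/12)(1.03)[(0.798)² + (0.623)²] = 0.087973 kg·m².
The removed disk has mass m = M·πr²/(ab) = (1.03)·π(0.18)²/(0.798·0.623) = 0.21088 kg (same uniform areal density).
Its moment of inertia about the rotation axis (parallel-axis theorem): I_hole = (1/2)mr² + md² = (1/2)(0.21088)(0.18)² + (0.21088)(0.0238)² = 0.0035358 kg·m².
Treating the hole as negative mass, I = I₀ − I_hole = 0.087973 − 0.0035358 = 0.084438 kg·m².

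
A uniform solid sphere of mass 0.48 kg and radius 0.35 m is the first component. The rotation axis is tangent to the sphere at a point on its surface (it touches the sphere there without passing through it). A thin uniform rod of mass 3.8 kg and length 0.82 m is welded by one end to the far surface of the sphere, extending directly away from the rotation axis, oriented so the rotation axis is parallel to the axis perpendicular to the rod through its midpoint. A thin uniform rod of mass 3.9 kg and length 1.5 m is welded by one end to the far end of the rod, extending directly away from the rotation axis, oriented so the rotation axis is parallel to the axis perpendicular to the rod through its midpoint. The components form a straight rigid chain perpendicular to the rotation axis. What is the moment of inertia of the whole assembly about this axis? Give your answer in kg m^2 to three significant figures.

25.8

Solid sphere: I_cm = (2/5)MR² = (2/5)(0.48)(0.35)² = 0.02352 kg m^2; centre at d = 0.35 m, so the parallel axis theorem gives I = 0.02352 + (0.48)(0.35)² = 0.08232 kg m^2.
Thin rod: I_cm = (1/12)ML² = (1/12)(3.8)(0.82)² = 0.21293 kg m^2; centre at d = 0.35 + 0.35 + 0.41 = 1.11 m, so the parallel axis theorem gives I = 0.21293 + (3.8)(1.11)² = 4.8949 kg m^2.
Thin rod: I_cm = (1/12)ML² = (1/12)(3.9)(1.5)² = 0.73125 kg m^2; centre at d = 0.35 + 0.35 + 0.41 + 0.41 + 0.75 = 2.27 m, so the parallel axis theorem gives I = 0.73125 + (3.9)(2.27)² = 20.828 kg m^2.
Total I = 0.08232 + 4.8949 + 20.828 = 25.805 kg m^2.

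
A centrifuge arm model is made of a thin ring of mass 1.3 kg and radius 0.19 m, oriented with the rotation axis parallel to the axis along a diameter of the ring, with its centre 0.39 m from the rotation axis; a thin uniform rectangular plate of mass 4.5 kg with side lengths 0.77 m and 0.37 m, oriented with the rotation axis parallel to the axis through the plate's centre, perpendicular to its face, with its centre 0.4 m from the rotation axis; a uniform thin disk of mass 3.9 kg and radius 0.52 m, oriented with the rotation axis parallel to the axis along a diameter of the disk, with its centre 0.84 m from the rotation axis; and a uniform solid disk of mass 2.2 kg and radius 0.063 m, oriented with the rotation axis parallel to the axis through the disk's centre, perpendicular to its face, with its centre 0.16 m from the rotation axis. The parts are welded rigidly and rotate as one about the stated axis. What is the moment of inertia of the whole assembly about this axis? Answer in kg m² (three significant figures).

4.29

Thin ring: I_cm = (1/2)MR² = (1/2)(1.3)(0.19)² = 0.023465 kg m²; centre at d = 0.39 m, so I = I_cm + Md² gives I = 0.023465 + (1.3)(0.39)² = 0.2212 kg m².
Rectangular plate: I_cm = (1/12)M(a²+b²) = (1/12)(4.5)[(0.77)² + (0.37)²] = 0.27368 kg m²; centre at d = 0.4 m, so I = I_cm + Md² gives I = 0.27368 + (4.5)(0.4)² = 0.99368 kg m².
Thin disk: I_cm = (1/4)MR² = (1/4)(3.9)(0.52)² = 0.26364 kg m²; centre at d = 0.84 m, so I = I_cm + Md² gives I = 0.26364 + (3.9)(0.84)² = 3.0155 kg m².
Solid disk: I_cm = (1/2)MR² = (1/2)(2.2)(0.063)² = 0.0043659 kg m²; centre at d = 0.16 m, so I = I_cm + Md² gives I = 0.0043659 + (2.2)(0.16)² = 0.060686 kg m².
Total I = 0.2212 + 0.99368 + 3.0155 + 0.060686 = 4.291 kg m².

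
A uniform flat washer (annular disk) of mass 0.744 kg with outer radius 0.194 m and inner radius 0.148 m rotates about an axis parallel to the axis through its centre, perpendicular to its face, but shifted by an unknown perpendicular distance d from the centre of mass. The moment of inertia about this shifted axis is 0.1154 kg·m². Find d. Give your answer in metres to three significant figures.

About the centre-of-mass axis, I_cm = (1/2)M(R²+r²) = (1/2)(0.744)[(0.194)² + (0.148)²] = 0.022149 kg·m².
Parallel axis theorem: I = I_cm + Md², so Md² = 0.1154 − 0.022149 = 0.093251 kg·m².
d = √(0.093251 / 0.744) = 0.35403 m.

0.354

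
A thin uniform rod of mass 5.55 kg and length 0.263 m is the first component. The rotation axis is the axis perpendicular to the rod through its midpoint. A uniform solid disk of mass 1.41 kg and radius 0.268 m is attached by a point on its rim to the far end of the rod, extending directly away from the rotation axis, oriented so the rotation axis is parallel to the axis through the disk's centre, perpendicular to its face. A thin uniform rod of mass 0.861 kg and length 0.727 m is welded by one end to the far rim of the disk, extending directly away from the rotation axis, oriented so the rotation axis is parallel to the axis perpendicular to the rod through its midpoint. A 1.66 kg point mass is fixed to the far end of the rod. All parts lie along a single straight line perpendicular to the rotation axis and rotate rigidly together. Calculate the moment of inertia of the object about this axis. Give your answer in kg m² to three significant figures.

Thin rod: I_cm = (1/12)ML² = (1/12)(5.55)(0.263)² = 0.031991 kg m²; axis through the centre, so I = 0.031991 kg m².
Solid disk: I_cm = (1/2)MR² = (1/2)(1.41)(0.268)² = 0.050636 kg m²; centre at d = 0.1315 + 0.268 = 0.3995 m, so the parallel axis theorem gives I = 0.050636 + (1.41)(0.3995)² = 0.27567 kg m².
Thin rod: I_cm = (1/12)ML² = (1/12)(0.861)(0.727)² = 0.037922 kg m²; centre at d = 0.1315 + 0.268 + 0.268 + 0.3635 = 1.031 m, so the parallel axis theorem gives I = 0.037922 + (0.861)(1.031)² = 0.95313 kg m².
Point mass: I_cm = 0; centre at d = 0.1315 + 0.268 + 0.268 + 0.3635 + 0.3635 = 1.3945 m, so the parallel axis theorem gives I = 0 + (1.66)(1.3945)² = 3.2281 kg m².
Total I = 0.031991 + 0.27567 + 0.95313 + 3.2281 = 4.4889 kg m².

4.49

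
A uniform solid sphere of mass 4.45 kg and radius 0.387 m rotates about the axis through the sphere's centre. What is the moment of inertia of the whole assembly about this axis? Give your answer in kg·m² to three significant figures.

I_cm = (2/5)MR² = (2/5)(4.45)(0.387)² = 0.26659 kg·m²; axis through the centre, so I = 0.26659 kg·m².

0.267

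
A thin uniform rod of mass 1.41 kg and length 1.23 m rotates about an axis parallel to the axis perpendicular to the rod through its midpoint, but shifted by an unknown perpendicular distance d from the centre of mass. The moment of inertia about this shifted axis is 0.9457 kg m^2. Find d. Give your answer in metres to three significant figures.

0.738

About the centre-of-mass axis, I_cm = (1/12)ML² = (1/12)(1.41)(1.23)² = 0.17777 kg m^2.
Parallel axis theorem: I = I_cm + Md², so Md² = 0.9457 − 0.17777 = 0.76793 kg m^2.
d = √(0.76793 / 1.41) = 0.73799 m.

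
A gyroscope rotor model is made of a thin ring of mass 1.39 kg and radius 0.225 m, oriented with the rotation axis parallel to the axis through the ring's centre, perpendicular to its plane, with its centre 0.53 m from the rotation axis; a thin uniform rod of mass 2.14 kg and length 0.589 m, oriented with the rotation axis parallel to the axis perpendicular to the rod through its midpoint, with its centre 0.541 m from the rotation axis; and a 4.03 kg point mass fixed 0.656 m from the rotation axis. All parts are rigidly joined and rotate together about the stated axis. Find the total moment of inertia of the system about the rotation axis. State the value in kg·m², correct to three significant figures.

Thin ring: I_cm = MR² = (1.39)(0.225)² = 0.070369 kg·m²; centre at d = 0.53 m, so the parallel axis theorem gives I = 0.070369 + (1.39)(0.53)² = 0.46082 kg·m².
Thin rod: I_cm = (1/12)ML² = (1/12)(2.14)(0.589)² = 0.061868 kg·m²; centre at d = 0.541 m, so the parallel axis theorem gives I = 0.061868 + (2.14)(0.541)² = 0.6882 kg·m².
Point mass: I_cm = 0; centre at d = 0.656 m, so the parallel axis theorem gives I = 0 + (4.03)(0.656)² = 1.7343 kg·m².
Total I = 0.46082 + 0.6882 + 1.7343 = 2.8833 kg·m².

2.88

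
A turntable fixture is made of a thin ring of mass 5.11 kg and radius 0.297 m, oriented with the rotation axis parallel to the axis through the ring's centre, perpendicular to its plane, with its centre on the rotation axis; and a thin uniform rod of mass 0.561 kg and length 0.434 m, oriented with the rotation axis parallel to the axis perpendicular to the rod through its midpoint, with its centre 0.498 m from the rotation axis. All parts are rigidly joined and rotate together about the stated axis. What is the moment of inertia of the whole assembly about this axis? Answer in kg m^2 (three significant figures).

0.599

Thin ring: I_cm = MR² = (5.11)(0.297)² = 0.45075 kg m^2; axis through the centre, so I = 0.45075 kg m^2.
Thin rod: I_cm = (1/12)ML² = (1/12)(0.561)(0.434)² = 0.0088056 kg m^2; centre at d = 0.498 m, so I = I_cm + Md² gives I = 0.0088056 + (0.561)(0.498)² = 0.14794 kg m^2.
Total I = 0.45075 + 0.14794 = 0.59868 kg m^2.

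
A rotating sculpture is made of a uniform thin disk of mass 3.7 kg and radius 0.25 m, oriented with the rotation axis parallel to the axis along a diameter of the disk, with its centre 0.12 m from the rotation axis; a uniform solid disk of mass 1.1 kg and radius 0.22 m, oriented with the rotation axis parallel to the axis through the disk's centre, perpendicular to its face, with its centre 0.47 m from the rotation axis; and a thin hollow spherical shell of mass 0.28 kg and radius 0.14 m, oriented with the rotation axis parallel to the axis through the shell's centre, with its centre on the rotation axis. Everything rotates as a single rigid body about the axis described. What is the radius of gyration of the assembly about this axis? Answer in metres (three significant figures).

Thin disk: I_cm = (1/4)MR² = (1/4)(3.7)(0.25)² = 0.057813 kg m²; centre at d = 0.12 m, so I = I_cm + Md² gives I = 0.057813 + (3.7)(0.12)² = 0.11109 kg m².
Solid disk: I_cm = (1/2)MR² = (1/2)(1.1)(0.22)² = 0.02662 kg m²; centre at d = 0.47 m, so I = I_cm + Md² gives I = 0.02662 + (1.1)(0.47)² = 0.26961 kg m².
Spherical shell: I_cm = (2/3)MR² = (2/3)(0.28)(0.14)² = 0.0036587 kg m²; axis through the centre, so I = 0.0036587 kg m².
Total I = 0.38436 kg m²; total mass M = 5.08 kg.
k = √(I/M) = √(0.38436/5.08) = 0.27507 m.

0.275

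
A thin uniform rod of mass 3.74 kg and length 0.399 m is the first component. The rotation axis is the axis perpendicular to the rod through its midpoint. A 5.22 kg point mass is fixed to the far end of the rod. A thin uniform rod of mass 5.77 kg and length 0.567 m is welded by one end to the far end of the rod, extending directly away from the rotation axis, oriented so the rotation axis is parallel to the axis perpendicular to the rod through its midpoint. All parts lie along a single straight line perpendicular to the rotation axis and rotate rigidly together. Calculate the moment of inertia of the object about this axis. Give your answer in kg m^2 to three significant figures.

1.76

Thin rod: I_cm = (1/12)ML² = (1/12)(3.74)(0.399)² = 0.049618 kg m^2; axis through the centre, so I = 0.049618 kg m^2.
Point mass: I_cm = 0; centre at d = 0.1995 m, so I = I_cm + Md² gives I = 0 + (5.22)(0.1995)² = 0.20776 kg m^2.
Thin rod: I_cm = (1/12)ML² = (1/12)(5.77)(0.567)² = 0.15458 kg m^2; centre at d = 0.1995 + 0.2835 = 0.483 m, so I = I_cm + Md² gives I = 0.15458 + (5.77)(0.483)² = 1.5007 kg m^2.
Total I = 0.049618 + 0.20776 + 1.5007 = 1.758 kg m^2.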